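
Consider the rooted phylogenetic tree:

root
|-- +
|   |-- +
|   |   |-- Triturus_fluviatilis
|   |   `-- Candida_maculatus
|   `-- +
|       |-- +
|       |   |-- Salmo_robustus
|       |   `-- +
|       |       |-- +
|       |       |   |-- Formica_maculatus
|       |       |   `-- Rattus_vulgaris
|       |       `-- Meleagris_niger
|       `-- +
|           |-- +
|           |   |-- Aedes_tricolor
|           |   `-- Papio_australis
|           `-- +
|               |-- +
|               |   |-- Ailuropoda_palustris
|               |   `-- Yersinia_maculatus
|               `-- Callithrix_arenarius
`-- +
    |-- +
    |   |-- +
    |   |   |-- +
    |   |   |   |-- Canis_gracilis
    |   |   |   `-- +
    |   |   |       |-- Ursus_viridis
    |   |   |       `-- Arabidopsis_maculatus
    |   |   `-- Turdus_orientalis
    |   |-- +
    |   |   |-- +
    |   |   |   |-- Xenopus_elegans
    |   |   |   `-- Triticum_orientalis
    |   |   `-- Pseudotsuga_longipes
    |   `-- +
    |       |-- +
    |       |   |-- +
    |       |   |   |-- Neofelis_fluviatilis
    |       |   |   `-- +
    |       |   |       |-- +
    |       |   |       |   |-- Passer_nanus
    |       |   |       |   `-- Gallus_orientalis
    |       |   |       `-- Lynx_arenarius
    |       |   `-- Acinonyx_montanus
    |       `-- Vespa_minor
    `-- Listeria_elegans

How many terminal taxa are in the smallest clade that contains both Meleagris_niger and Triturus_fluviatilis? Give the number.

The MRCA of Meleagris_niger and Triturus_fluviatilis is the node subtending ((Triturus_fluviatilis,Candida_maculatus),((Salmo_robustus,((Formica_maculatus,Rattus_vulgaris),Meleagris_niger)),((Aedes_tricolor,Papio_australis),((Ailuropoda_palustris,Yersinia_maculatus),Callithrix_arenarius)))).
That clade contains 11 terminal taxa: Aedes_tricolor, Ailuropoda_palustris, Callithrix_arenarius, Candida_maculatus, Formica_maculatus, Meleagris_niger, Papio_australis, Rattus_vulgaris, Salmo_robustus, Triturus_fluviatilis, Yersinia_maculatus.

11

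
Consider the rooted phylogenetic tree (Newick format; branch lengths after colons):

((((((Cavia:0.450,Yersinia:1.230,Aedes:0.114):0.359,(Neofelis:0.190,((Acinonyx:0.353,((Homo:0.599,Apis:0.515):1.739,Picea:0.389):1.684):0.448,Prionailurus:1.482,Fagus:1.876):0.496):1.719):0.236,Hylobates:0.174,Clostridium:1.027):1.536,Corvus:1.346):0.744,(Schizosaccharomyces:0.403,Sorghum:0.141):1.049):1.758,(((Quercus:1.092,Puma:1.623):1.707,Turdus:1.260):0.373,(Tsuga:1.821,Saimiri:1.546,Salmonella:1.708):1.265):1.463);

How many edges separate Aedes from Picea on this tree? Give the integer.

7

The MRCA of Aedes and Picea is the node subtending ((Cavia,Yersinia,Aedes),(Neofelis,((Acinonyx,((Homo,Apis),Picea)),Prionailurus,Fagus))).
From Aedes up to that node: 2 branches. From Picea up to the same node: 5 branches. Total: 2 + 5 = 7.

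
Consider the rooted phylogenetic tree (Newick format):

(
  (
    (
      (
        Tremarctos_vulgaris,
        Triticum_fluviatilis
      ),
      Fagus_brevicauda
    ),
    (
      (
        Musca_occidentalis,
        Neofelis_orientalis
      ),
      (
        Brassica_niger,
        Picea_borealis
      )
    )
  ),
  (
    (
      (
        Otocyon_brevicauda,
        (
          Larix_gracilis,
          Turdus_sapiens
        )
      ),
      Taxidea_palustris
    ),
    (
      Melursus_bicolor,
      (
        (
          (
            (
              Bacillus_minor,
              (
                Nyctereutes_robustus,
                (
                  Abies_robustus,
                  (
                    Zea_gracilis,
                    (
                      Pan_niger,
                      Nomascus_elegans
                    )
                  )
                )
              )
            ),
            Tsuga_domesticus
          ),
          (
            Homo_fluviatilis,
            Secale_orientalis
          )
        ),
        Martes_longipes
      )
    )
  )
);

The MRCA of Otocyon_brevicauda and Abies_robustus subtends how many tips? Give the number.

The MRCA of Otocyon_brevicauda and Abies_robustus is the node subtending (((Otocyon_brevicauda,(Larix_gracilis,Turdus_sapiens)),Taxidea_palustris),(Melursus_bicolor,((((Bacillus_minor,(Nyctereutes_robustus,(Abies_robustus,(Zea_gracilis,(Pan_niger,Nomascus_elegans))))),Tsuga_domesticus),(Homo_fluviatilis,Secale_orientalis)),Martes_longipes))).
That clade contains 15 terminal taxa: Abies_robustus, Bacillus_minor, Homo_fluviatilis, Larix_gracilis, Martes_longipes, Melursus_bicolor, Nomascus_elegans, Nyctereutes_robustus, Otocyon_brevicauda, Pan_niger, Secale_orientalis, Taxidea_palustris, Tsuga_domesticus, Turdus_sapiens, Zea_gracilis.

15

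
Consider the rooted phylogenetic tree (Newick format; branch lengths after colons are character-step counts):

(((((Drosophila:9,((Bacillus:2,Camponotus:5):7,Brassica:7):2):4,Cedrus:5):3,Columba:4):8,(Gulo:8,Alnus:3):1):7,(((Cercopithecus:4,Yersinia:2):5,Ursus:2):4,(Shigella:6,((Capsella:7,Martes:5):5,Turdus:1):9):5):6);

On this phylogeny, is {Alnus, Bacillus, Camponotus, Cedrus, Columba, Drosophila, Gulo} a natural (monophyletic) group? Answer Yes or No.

No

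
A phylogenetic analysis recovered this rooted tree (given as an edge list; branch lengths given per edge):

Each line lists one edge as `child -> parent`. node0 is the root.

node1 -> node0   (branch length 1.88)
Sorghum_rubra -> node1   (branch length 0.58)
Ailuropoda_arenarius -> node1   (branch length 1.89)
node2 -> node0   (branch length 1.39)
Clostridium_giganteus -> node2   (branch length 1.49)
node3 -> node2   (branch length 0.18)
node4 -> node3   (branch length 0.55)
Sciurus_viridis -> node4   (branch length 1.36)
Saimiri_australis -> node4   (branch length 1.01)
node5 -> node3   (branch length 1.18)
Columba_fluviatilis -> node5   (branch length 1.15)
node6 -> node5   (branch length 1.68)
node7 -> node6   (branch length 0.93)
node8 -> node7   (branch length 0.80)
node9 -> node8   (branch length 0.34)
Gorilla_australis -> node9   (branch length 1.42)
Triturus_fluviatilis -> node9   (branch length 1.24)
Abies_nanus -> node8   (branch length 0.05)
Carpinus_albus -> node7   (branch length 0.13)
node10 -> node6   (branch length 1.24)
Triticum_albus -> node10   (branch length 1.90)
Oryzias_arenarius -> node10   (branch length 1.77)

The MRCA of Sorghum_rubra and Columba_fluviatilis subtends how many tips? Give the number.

12

The MRCA of Sorghum_rubra and Columba_fluviatilis is the root, so the clade is the entire tree.
That clade contains 12 terminal taxa: Abies_nanus, Ailuropoda_arenarius, Carpinus_albus, Clostridium_giganteus, Columba_fluviatilis, Gorilla_australis, Oryzias_arenarius, Saimiri_australis, Sciurus_viridis, Sorghum_rubra, Triticum_albus, Triturus_fluviatilis.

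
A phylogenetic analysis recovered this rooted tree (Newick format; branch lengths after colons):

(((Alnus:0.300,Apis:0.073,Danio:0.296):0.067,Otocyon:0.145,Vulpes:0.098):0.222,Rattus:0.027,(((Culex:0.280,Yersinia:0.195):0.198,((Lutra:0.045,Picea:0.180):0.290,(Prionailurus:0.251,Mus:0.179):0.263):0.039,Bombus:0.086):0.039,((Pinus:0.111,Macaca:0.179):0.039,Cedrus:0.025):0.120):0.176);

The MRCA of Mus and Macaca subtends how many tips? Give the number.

The MRCA of Mus and Macaca is the node subtending (((Culex,Yersinia),((Lutra,Picea),(Prionailurus,Mus)),Bombus),((Pinus,Macaca),Cedrus)).
That clade contains 10 terminal taxa: Bombus, Cedrus, Culex, Lutra, Macaca, Mus, Picea, Pinus, Prionailurus, Yersinia.

10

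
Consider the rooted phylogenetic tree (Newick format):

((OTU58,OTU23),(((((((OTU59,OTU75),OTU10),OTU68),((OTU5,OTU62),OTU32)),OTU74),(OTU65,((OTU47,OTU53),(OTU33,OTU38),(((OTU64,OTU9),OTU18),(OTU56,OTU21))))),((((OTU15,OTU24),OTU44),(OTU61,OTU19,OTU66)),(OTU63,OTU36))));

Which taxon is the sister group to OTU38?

OTU38 attaches to the tree at the node subtending (OTU33,OTU38).
The other lineage descending from that same node — the sister group — is the single tip OTU33.

OTU33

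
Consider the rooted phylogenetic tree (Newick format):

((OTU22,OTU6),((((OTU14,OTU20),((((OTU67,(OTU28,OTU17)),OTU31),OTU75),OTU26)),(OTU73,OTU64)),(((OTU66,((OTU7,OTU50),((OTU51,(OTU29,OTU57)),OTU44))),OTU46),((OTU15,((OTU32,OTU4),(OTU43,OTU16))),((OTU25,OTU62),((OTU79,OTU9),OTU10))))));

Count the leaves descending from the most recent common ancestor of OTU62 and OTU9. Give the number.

5

The MRCA of OTU62 and OTU9 is the node subtending ((OTU25,OTU62),((OTU79,OTU9),OTU10)).
That clade contains 5 terminal taxa: OTU10, OTU25, OTU62, OTU79, OTU9.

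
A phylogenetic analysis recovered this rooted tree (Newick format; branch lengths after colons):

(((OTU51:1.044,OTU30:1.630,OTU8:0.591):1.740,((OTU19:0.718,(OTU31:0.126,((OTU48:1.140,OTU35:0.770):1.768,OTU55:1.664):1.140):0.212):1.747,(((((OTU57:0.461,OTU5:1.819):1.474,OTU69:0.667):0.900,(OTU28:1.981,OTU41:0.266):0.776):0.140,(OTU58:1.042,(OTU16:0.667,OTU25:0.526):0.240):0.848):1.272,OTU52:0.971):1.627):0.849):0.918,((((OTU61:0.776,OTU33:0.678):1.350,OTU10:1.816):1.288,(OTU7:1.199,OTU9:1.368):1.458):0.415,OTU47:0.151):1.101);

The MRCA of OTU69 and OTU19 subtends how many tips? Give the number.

14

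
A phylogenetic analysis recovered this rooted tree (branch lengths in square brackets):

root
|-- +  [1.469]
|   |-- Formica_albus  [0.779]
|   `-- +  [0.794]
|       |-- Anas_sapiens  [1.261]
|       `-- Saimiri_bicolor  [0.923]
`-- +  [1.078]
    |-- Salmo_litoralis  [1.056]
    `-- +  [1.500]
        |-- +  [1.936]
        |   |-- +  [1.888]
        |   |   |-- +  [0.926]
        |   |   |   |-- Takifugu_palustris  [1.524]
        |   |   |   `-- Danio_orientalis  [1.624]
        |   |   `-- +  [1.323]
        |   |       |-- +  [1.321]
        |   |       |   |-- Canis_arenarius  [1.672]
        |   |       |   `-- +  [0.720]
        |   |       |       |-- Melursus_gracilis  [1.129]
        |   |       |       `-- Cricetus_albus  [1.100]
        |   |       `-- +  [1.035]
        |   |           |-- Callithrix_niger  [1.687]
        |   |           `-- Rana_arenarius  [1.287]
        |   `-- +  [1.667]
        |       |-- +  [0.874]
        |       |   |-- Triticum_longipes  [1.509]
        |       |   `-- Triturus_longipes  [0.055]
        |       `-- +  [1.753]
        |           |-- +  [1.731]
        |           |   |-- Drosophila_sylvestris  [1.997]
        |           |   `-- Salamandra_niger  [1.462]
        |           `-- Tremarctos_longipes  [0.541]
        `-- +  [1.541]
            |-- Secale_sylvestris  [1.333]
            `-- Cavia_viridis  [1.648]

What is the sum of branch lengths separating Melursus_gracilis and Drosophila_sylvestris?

The path runs Melursus_gracilis → … → MRCA → … → Drosophila_sylvestris; the MRCA is the node subtending (((Takifugu_palustris,Danio_orientalis),((Canis_arenarius,(Melursus_gracilis,Cricetus_albus)),(Callithrix_niger,Rana_arenarius))),((Triticum_longipes,Triturus_longipes),((Drosophila_sylvestris,Salamandra_niger),Tremarctos_longipes))).
Branch lengths along that path: 1.129 + 0.720 + 1.321 + 1.323 + 1.888 + 1.667 + 1.753 + 1.731 + 1.997 = 13.529.

13.529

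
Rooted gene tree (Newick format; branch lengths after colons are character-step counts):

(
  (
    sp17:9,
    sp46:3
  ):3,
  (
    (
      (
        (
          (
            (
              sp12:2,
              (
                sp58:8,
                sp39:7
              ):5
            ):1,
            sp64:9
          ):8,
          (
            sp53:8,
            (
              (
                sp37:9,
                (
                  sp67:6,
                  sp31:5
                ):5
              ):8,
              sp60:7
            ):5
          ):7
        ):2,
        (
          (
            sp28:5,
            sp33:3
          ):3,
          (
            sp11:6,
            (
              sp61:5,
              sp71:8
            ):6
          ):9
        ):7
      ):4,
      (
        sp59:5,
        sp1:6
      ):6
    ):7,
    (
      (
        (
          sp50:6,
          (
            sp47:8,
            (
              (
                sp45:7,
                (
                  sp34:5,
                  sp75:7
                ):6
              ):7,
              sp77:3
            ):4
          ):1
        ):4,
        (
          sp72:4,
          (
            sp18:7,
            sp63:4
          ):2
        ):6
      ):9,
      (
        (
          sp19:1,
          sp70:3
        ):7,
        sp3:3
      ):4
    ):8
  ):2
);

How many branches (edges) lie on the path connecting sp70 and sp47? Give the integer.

The MRCA of sp70 and sp47 is the node subtending (((sp50,(sp47,((sp45,(sp34,sp75)),sp77))),(sp72,(sp18,sp63))),((sp19,sp70),sp3)).
From sp70 up to that node: 3 branches. From sp47 up to the same node: 4 branches. Total: 3 + 4 = 7.

7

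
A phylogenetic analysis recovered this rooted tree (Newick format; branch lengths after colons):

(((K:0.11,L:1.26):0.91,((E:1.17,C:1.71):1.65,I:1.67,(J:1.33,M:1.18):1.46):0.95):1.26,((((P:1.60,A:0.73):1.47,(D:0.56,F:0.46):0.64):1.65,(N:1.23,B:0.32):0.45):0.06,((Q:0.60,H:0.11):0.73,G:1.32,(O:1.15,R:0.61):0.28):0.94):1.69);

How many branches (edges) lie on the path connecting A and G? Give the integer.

The MRCA of A and G is the node subtending ((((P,A),(D,F)),(N,B)),((Q,H),G,(O,R))).
From A up to that node: 4 branches. From G up to the same node: 2 branches. Total: 4 + 2 = 6.

6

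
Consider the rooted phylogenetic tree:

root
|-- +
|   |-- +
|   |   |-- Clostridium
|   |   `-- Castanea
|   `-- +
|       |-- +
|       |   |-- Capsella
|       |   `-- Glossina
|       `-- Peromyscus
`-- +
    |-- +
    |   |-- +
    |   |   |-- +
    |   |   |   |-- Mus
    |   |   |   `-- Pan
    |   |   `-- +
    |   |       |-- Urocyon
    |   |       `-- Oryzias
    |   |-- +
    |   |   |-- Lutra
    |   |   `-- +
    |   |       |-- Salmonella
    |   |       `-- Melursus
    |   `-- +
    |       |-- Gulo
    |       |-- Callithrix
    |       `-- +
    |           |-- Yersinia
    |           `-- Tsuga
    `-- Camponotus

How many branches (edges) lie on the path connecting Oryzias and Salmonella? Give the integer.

6

The MRCA of Oryzias and Salmonella is the node subtending (((Mus,Pan),(Urocyon,Oryzias)),(Lutra,(Salmonella,Melursus)),(Gulo,Callithrix,(Yersinia,Tsuga))).
From Oryzias up to that node: 3 branches. From Salmonella up to the same node: 3 branches. Total: 3 + 3 = 6.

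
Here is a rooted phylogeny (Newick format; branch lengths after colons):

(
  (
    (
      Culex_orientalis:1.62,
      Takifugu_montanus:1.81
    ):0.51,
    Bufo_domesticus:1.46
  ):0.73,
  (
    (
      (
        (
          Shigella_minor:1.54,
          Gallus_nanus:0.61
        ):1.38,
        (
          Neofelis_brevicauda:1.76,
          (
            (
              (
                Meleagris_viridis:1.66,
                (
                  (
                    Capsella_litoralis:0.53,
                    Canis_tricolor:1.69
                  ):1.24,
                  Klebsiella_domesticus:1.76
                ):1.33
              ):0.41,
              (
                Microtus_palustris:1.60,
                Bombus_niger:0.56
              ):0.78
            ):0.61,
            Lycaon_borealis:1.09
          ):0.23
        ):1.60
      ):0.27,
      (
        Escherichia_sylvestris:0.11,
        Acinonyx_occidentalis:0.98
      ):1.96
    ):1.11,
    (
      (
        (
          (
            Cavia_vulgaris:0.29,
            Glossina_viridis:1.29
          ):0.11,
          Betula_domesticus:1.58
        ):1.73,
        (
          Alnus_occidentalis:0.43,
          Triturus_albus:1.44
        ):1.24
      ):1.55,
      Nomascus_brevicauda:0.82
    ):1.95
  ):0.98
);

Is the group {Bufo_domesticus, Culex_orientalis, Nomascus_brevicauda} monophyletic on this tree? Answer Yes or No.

No

The MRCA of the listed taxa is the root, so the smallest clade containing them is the whole tree.
That clade also contains Acinonyx_occidentalis, Alnus_occidentalis, Betula_domesticus, Bombus_niger, Canis_tricolor, Capsella_litoralis, Cavia_vulgaris, Escherichia_sylvestris, Gallus_nanus, Glossina_viridis, Klebsiella_domesticus, Lycaon_borealis, Meleagris_viridis, Microtus_palustris, Neofelis_brevicauda, Shigella_minor, Takifugu_montanus, Triturus_albus, which are not in the proposed group, so the group is not monophyletic.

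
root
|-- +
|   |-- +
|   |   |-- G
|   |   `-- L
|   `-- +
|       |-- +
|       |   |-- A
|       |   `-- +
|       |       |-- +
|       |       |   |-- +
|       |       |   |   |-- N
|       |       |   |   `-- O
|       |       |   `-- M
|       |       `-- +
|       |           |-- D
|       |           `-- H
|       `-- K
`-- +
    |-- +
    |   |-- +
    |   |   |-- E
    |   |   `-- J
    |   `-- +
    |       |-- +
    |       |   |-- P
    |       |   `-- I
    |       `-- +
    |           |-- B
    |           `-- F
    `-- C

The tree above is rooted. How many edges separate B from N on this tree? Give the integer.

The MRCA of B and N is the root of the tree.
From B up to that node: 5 branches. From N up to the same node: 7 branches. Total: 5 + 7 = 12.

12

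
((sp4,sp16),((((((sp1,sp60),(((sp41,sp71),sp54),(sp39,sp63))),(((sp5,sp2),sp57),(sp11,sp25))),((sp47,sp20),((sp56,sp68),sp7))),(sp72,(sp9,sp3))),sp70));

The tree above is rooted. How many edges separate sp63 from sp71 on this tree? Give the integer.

The MRCA of sp63 and sp71 is the node subtending (((sp41,sp71),sp54),(sp39,sp63)).
From sp63 up to that node: 2 branches. From sp71 up to the same node: 3 branches. Total: 2 + 3 = 5.

5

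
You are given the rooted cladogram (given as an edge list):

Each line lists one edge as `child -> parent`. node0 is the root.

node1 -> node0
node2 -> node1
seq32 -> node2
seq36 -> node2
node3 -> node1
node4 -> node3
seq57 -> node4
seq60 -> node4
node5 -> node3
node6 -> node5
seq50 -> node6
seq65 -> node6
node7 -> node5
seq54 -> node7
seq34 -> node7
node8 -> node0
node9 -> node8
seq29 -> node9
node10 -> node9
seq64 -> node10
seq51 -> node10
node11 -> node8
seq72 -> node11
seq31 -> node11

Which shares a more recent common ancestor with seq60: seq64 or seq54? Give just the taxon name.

The MRCA of seq60 and seq54 subtends ((seq57,seq60),((seq50,seq65),(seq54,seq34))) (6 taxa).
The MRCA of seq60 and seq64 is the root, subtending the entire tree (13 taxa).
The first is nested inside the second, so seq60 shares a more recent common ancestor with seq54.

seq54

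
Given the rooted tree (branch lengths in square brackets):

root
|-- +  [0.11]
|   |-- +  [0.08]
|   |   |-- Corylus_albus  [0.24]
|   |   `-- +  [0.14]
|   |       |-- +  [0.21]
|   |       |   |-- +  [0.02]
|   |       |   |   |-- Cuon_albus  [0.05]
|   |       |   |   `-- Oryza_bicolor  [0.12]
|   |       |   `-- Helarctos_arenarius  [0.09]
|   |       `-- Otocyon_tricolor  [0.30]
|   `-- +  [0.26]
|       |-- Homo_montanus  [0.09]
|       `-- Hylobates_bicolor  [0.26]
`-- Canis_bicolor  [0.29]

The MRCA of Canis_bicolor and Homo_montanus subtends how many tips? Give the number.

8

The MRCA of Canis_bicolor and Homo_montanus is the root, so the clade is the entire tree.
That clade contains 8 terminal taxa: Canis_bicolor, Corylus_albus, Cuon_albus, Helarctos_arenarius, Homo_montanus, Hylobates_bicolor, Oryza_bicolor, Otocyon_tricolor.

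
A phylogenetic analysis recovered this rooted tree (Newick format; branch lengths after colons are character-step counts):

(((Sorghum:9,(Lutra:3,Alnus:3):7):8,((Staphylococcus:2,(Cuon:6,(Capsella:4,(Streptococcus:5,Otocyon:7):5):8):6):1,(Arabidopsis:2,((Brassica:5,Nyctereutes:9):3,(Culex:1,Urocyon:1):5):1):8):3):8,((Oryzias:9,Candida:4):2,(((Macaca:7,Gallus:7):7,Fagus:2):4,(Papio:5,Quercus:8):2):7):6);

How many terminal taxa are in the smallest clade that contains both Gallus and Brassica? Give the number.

20

The MRCA of Gallus and Brassica is the root, so the clade is the entire tree.
That clade contains 20 terminal taxa: Alnus, Arabidopsis, Brassica, Candida, Capsella, Culex, Cuon, Fagus, Gallus, Lutra, Macaca, Nyctereutes, Oryzias, Otocyon, Papio, Quercus, Sorghum, Staphylococcus, Streptococcus, Urocyon.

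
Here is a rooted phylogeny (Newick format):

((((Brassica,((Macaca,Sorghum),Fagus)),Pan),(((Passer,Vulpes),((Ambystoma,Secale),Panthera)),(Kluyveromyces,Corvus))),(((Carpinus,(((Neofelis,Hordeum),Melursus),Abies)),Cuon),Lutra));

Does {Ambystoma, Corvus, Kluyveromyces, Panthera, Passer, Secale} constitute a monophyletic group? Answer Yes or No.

No

The MRCA of the listed taxa subtends (((Passer,Vulpes),((Ambystoma,Secale),Panthera)),(Kluyveromyces,Corvus)).
That clade also contains Vulpes, which is not in the proposed group, so the group is not monophyletic.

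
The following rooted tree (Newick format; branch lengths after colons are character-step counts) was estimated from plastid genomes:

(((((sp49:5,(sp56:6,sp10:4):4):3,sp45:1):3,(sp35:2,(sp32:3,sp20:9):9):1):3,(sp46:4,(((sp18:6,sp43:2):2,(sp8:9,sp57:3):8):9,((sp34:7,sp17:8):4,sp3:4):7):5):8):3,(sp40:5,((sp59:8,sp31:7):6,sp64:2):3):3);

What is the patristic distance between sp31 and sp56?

The path runs sp31 → … → MRCA → … → sp56; the MRCA is the root of the tree.
Branch lengths along that path: 7 + 6 + 3 + 3 + 3 + 3 + 3 + 3 + 4 + 6 = 41.

41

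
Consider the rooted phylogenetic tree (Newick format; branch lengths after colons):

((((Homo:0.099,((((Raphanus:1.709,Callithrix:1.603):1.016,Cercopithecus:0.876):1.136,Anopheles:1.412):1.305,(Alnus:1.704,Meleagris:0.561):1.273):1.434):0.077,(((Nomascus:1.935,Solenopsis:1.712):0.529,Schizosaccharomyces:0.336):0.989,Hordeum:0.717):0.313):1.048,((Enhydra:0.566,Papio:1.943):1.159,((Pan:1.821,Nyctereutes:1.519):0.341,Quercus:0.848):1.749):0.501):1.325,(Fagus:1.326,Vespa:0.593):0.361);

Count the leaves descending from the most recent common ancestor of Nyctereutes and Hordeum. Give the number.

The MRCA of Nyctereutes and Hordeum is the node subtending (((Homo,((((Raphanus,Callithrix),Cercopithecus),Anopheles),(Alnus,Meleagris))),(((Nomascus,Solenopsis),Schizosaccharomyces),Hordeum)),((Enhydra,Papio),((Pan,Nyctereutes),Quercus))).
That clade contains 16 terminal taxa: Alnus, Anopheles, Callithrix, Cercopithecus, Enhydra, Homo, Hordeum, Meleagris, Nomascus, Nyctereutes, Pan, Papio, Quercus, Raphanus, Schizosaccharomyces, Solenopsis.

16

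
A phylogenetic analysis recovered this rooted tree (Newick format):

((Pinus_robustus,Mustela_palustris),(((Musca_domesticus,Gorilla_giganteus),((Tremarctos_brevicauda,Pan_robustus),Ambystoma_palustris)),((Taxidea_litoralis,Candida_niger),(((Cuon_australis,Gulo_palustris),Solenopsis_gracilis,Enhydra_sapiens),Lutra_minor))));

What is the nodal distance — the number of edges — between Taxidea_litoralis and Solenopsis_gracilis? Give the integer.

The MRCA of Taxidea_litoralis and Solenopsis_gracilis is the node subtending ((Taxidea_litoralis,Candida_niger),(((Cuon_australis,Gulo_palustris),Solenopsis_gracilis,Enhydra_sapiens),Lutra_minor)).
From Taxidea_litoralis up to that node: 2 branches. From Solenopsis_gracilis up to the same node: 3 branches. Total: 2 + 3 = 5.

5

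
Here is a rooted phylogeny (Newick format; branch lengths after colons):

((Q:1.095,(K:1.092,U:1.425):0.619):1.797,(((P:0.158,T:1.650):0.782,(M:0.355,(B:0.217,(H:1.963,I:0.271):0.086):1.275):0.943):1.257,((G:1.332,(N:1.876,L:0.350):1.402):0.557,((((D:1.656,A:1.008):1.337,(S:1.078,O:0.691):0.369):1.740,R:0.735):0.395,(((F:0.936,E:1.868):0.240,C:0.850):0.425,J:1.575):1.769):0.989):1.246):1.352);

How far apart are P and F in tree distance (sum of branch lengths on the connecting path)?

7.802

The path runs P → … → MRCA → … → F; the MRCA is the node subtending (((P,T),(M,(B,(H,I)))),((G,(N,L)),((((D,A),(S,O)),R),(((F,E),C),J)))).
Branch lengths along that path: 0.158 + 0.782 + 1.257 + 1.246 + 0.989 + 1.769 + 0.425 + 0.240 + 0.936 = 7.802.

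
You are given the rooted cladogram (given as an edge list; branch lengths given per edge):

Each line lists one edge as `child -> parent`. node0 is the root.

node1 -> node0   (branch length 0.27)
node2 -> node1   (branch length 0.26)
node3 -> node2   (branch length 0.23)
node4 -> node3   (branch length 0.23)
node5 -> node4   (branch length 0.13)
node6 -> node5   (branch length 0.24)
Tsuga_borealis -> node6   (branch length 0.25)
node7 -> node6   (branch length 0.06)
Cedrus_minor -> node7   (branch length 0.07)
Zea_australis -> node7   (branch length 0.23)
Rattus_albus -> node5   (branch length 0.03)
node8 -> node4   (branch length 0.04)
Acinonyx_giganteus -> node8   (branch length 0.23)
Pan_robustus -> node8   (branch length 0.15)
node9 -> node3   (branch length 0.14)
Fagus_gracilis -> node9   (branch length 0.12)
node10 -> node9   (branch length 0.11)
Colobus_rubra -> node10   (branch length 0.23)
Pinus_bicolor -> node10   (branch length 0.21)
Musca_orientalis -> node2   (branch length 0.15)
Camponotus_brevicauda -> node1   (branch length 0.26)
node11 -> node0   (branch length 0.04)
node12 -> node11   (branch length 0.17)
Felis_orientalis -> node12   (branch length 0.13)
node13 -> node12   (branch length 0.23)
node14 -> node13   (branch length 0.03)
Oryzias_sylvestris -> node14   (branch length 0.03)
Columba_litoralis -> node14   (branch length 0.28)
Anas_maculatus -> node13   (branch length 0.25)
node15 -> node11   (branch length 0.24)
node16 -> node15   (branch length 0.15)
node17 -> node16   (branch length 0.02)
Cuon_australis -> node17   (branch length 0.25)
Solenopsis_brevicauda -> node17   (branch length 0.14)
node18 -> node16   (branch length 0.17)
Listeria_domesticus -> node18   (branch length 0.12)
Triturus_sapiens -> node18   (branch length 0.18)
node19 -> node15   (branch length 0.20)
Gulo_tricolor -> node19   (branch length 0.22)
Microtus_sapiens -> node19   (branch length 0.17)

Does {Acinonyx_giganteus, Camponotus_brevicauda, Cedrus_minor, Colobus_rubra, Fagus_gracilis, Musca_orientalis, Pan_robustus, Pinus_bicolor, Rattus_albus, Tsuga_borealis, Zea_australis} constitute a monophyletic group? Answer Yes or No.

Yes

The most recent common ancestor of these taxa subtends ((((((Tsuga_borealis,(Cedrus_minor,Zea_australis)),Rattus_albus),(Acinonyx_giganteus,Pan_robustus)),(Fagus_gracilis,(Colobus_rubra,Pinus_bicolor))),Musca_orientalis),Camponotus_brevicauda).
That clade has exactly 11 tips — every listed taxon and nothing else — so the group is monophyletic.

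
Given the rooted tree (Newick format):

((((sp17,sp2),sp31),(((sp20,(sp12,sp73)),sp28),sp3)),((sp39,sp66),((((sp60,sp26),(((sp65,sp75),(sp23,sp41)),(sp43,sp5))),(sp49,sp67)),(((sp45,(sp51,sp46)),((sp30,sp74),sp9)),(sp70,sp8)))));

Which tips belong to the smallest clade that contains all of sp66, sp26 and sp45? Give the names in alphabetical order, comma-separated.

sp23, sp26, sp30, sp39, sp41, sp43, sp45, sp46, sp49, sp5, sp51, sp60, sp65, sp66, sp67, sp70, sp74, sp75, sp8, sp9

Tracing sp66: it sits inside (sp39,sp66).
Tracing sp26: it sits inside (sp60,sp26).
Tracing sp45: it sits inside (sp45,(sp51,sp46)).
The smallest clade enclosing all 3 is ((sp39,sp66),((((sp60,sp26),(((sp65,sp75),(sp23,sp41)),(sp43,sp5))),(sp49,sp67)),(((sp45,(sp51,sp46)),((sp30,sp74),sp9)),(sp70,sp8)))); the answer is its 20 terminal taxa in alphabetical order.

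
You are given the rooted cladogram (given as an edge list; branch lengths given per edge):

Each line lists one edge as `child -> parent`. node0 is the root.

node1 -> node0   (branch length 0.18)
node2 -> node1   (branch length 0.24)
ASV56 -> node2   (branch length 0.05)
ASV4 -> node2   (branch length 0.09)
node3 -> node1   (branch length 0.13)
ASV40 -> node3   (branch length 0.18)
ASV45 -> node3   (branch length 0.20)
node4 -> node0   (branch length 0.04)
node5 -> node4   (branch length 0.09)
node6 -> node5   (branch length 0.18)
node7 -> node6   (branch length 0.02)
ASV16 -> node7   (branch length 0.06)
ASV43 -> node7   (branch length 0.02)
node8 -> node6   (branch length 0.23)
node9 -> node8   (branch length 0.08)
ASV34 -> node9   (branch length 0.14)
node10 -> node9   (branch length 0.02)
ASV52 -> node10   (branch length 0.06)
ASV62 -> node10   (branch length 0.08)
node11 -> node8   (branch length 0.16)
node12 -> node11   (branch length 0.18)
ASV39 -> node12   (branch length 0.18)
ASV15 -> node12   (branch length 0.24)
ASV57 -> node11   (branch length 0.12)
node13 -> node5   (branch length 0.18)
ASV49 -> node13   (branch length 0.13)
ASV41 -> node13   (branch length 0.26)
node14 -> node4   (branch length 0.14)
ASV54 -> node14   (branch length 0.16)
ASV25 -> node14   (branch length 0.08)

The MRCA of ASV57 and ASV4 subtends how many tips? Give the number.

16

The MRCA of ASV57 and ASV4 is the root, so the clade is the entire tree.
That clade contains 16 terminal taxa: ASV15, ASV16, ASV25, ASV34, ASV39, ASV4, ASV40, ASV41, ASV43, ASV45, ASV49, ASV52, ASV54, ASV56, ASV57, ASV62.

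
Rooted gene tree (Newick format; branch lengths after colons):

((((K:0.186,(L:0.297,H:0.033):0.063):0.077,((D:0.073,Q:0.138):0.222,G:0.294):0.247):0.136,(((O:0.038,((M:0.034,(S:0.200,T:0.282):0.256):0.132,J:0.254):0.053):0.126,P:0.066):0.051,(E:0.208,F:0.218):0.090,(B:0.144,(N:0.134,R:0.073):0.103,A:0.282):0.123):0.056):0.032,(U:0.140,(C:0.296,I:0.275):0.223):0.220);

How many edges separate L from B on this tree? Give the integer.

7

The MRCA of L and B is the node subtending (((K,(L,H)),((D,Q),G)),(((O,((M,(S,T)),J)),P),(E,F),(B,(N,R),A))).
From L up to that node: 4 branches. From B up to the same node: 3 branches. Total: 4 + 3 = 7.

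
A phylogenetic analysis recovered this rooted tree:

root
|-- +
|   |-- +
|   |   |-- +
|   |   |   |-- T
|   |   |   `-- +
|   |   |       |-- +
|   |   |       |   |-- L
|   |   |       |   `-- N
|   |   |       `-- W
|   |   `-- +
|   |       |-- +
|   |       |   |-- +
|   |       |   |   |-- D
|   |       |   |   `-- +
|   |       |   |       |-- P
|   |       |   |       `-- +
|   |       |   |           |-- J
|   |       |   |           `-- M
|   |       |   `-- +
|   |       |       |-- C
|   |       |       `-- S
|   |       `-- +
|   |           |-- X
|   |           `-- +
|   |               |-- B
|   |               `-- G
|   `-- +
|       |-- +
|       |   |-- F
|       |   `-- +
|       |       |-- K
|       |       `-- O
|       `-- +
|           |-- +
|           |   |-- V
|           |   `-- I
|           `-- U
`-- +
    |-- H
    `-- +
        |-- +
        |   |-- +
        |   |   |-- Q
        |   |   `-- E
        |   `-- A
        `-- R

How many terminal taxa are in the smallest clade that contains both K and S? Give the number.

The MRCA of K and S is the node subtending (((T,((L,N),W)),(((D,(P,(J,M))),(C,S)),(X,(B,G)))),((F,(K,O)),((V,I),U))).
That clade contains 19 terminal taxa: B, C, D, F, G, I, J, K, L, M, N, O, P, S, T, U, V, W, X.

19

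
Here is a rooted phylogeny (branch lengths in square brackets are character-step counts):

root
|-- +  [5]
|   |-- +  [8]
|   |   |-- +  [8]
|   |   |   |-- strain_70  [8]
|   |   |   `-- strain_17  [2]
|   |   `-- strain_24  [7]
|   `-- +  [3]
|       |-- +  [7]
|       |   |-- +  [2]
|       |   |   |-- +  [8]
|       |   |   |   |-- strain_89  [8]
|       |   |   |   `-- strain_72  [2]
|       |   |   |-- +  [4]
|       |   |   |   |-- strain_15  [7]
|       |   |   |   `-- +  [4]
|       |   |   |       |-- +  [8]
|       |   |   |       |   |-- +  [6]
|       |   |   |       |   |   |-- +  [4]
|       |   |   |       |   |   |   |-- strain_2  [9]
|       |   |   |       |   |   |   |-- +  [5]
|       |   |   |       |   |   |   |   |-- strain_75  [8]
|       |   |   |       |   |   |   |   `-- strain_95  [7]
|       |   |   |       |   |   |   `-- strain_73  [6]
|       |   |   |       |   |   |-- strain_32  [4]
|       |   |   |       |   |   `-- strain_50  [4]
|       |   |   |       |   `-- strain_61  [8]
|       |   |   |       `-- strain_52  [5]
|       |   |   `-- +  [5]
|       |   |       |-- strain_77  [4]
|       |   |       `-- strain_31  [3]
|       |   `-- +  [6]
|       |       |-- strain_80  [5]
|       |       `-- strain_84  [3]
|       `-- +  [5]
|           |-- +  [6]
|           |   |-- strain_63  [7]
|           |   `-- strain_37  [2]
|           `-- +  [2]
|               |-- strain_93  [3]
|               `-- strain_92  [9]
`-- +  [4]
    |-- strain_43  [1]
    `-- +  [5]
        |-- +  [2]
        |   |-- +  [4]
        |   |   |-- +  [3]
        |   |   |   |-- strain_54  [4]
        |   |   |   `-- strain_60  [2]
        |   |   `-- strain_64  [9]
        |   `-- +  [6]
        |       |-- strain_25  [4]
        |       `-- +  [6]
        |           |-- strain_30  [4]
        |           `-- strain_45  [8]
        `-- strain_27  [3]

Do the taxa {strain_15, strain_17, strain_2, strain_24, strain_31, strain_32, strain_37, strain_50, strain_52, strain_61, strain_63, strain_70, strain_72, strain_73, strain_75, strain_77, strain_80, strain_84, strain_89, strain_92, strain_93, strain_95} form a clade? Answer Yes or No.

Yes

The most recent common ancestor of these taxa subtends (((strain_70,strain_17),strain_24),((((strain_89,strain_72),(strain_15,((((strain_2,(strain_75,strain_95),strain_73),strain_32,strain_50),strain_61),strain_52)),(strain_77,strain_31)),(strain_80,strain_84)),((strain_63,strain_37),(strain_93,strain_92)))).
That clade has exactly 22 tips — every listed taxon and nothing else — so the group is monophyletic.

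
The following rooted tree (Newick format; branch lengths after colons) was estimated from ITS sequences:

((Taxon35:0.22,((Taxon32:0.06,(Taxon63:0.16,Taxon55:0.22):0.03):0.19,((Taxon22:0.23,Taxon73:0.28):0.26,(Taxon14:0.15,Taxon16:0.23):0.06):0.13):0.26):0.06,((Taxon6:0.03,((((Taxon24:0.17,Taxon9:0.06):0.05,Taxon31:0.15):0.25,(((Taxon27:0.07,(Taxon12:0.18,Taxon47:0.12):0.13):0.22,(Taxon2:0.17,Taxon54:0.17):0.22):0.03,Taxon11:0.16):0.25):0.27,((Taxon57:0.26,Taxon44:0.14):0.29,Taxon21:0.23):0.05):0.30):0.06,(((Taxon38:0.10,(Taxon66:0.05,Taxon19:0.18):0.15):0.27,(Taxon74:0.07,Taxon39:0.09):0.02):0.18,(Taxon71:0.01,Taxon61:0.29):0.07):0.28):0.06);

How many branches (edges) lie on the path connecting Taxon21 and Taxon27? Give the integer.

7

The MRCA of Taxon21 and Taxon27 is the node subtending ((((Taxon24,Taxon9),Taxon31),(((Taxon27,(Taxon12,Taxon47)),(Taxon2,Taxon54)),Taxon11)),((Taxon57,Taxon44),Taxon21)).
From Taxon21 up to that node: 2 branches. From Taxon27 up to the same node: 5 branches. Total: 2 + 5 = 7.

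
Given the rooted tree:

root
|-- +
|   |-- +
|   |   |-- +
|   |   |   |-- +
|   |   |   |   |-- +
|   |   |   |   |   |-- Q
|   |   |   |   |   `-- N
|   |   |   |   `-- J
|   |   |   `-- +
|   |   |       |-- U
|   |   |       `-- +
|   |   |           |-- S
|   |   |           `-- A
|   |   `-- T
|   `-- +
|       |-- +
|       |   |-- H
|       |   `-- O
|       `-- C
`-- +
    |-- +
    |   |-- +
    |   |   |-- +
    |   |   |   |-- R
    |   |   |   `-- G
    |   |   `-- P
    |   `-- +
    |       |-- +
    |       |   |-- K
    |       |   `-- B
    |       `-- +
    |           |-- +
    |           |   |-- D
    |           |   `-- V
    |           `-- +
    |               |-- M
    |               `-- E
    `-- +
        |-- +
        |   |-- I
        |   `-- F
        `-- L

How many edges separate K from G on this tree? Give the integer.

6

The MRCA of K and G is the node subtending (((R,G),P),((K,B),((D,V),(M,E)))).
From K up to that node: 3 branches. From G up to the same node: 3 branches. Total: 3 + 3 = 6.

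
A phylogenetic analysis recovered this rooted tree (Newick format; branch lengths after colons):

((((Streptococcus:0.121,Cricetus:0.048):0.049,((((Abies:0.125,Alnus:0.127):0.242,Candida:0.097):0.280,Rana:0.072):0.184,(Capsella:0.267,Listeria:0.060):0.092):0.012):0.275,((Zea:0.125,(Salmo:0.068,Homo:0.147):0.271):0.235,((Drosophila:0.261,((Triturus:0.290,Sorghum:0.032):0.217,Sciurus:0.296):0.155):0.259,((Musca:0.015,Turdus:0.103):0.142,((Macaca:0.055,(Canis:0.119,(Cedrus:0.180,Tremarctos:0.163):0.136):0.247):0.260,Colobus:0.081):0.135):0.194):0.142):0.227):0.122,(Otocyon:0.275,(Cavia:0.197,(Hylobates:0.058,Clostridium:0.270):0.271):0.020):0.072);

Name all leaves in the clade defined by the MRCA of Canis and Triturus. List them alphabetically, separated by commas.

Canis, Cedrus, Colobus, Drosophila, Macaca, Musca, Sciurus, Sorghum, Tremarctos, Triturus, Turdus

Tracing Canis: it sits inside (Canis,(Cedrus,Tremarctos)).
Tracing Triturus: it sits inside (Triturus,Sorghum).
The smallest clade enclosing both is ((Drosophila,((Triturus,Sorghum),Sciurus)),((Musca,Turdus),((Macaca,(Canis,(Cedrus,Tremarctos))),Colobus))); the answer is its 11 terminal taxa in alphabetical order.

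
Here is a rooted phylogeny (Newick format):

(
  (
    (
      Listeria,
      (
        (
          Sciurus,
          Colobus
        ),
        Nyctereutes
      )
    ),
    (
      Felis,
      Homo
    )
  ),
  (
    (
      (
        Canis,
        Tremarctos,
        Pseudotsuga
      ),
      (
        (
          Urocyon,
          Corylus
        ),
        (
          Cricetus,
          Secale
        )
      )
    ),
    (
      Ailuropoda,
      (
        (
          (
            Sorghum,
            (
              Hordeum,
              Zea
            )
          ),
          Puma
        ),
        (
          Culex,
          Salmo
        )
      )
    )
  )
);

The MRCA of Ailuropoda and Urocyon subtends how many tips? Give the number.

The MRCA of Ailuropoda and Urocyon is the node subtending (((Canis,Tremarctos,Pseudotsuga),((Urocyon,Corylus),(Cricetus,Secale))),(Ailuropoda,(((Sorghum,(Hordeum,Zea)),Puma),(Culex,Salmo)))).
That clade contains 14 terminal taxa: Ailuropoda, Canis, Corylus, Cricetus, Culex, Hordeum, Pseudotsuga, Puma, Salmo, Secale, Sorghum, Tremarctos, Urocyon, Zea.

14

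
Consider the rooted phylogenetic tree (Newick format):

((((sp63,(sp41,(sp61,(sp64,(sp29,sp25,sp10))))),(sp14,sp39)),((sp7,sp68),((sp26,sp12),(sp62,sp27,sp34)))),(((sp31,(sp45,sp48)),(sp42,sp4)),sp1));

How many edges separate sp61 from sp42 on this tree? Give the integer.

The MRCA of sp61 and sp42 is the root of the tree.
From sp61 up to that node: 6 branches. From sp42 up to the same node: 4 branches. Total: 6 + 4 = 10.

10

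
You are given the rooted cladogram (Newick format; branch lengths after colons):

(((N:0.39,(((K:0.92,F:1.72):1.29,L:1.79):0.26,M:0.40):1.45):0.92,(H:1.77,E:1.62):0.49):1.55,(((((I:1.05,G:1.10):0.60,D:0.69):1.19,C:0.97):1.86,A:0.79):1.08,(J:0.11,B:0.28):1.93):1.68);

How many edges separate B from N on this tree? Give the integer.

The MRCA of B and N is the root of the tree.
From B up to that node: 3 branches. From N up to the same node: 3 branches. Total: 3 + 3 = 6.

6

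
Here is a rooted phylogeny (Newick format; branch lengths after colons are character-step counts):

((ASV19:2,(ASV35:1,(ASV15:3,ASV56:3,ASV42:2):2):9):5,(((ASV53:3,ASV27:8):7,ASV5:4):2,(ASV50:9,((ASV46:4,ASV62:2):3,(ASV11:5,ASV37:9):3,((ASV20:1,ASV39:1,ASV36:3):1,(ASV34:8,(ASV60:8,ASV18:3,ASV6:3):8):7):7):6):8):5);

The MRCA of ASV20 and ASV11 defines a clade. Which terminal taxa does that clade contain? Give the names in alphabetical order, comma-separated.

ASV11, ASV18, ASV20, ASV34, ASV36, ASV37, ASV39, ASV46, ASV6, ASV60, ASV62

Tracing ASV20: it sits inside (ASV20,ASV39,ASV36).
Tracing ASV11: it sits inside (ASV11,ASV37).
The smallest clade enclosing both is ((ASV46,ASV62),(ASV11,ASV37),((ASV20,ASV39,ASV36),(ASV34,(ASV60,ASV18,ASV6)))); the answer is its 11 terminal taxa in alphabetical order.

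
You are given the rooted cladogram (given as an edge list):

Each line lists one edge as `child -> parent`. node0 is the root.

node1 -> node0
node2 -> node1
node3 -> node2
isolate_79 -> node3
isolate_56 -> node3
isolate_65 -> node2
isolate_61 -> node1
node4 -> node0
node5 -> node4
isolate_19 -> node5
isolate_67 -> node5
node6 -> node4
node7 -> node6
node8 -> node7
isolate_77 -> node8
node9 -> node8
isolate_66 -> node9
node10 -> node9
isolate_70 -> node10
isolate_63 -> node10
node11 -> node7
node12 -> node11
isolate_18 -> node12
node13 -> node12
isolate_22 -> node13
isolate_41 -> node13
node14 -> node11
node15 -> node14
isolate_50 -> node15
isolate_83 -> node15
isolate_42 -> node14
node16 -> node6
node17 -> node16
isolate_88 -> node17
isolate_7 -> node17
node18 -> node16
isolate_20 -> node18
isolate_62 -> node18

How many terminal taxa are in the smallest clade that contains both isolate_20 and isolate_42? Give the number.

The MRCA of isolate_20 and isolate_42 is the node subtending (((isolate_77,(isolate_66,(isolate_70,isolate_63))),((isolate_18,(isolate_22,isolate_41)),((isolate_50,isolate_83),isolate_42))),((isolate_88,isolate_7),(isolate_20,isolate_62))).
That clade contains 14 terminal taxa: isolate_18, isolate_20, isolate_22, isolate_41, isolate_42, isolate_50, isolate_62, isolate_63, isolate_66, isolate_7, isolate_70, isolate_77, isolate_83, isolate_88.

14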